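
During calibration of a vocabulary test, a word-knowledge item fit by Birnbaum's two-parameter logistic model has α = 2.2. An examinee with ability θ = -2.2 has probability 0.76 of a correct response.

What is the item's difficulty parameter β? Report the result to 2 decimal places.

P(θ) = 1 / (1 + exp(−α(θ − β)))
logit(0.76) = ln(0.76/0.24) = 1.1527
β = θ − logit/(α) = -2.2 − 1.1527/2.2000 = -2.7239

-2.72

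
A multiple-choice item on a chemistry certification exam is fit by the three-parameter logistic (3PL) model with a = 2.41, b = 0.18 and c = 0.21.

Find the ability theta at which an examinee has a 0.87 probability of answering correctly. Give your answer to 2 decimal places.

P(theta) = c + (1 − c) · 1 / (1 + exp(−a(theta − b)))
Remove guessing floor: (0.87 − 0.21)/(1 − 0.21) = 0.8354
logit = ln(0.8354/0.1646) = 1.6247
theta = b + logit/(a) = 0.18 + 1.6247/2.4100 = 0.8542

0.85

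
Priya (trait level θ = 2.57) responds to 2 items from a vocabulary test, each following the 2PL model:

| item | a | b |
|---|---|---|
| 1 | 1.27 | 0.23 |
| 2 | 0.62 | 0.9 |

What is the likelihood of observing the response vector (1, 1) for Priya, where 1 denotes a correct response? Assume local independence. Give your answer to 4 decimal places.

P(θ) = 1 / (1 + exp(−a(θ − b)))
P_1 = 1/(1+e^{-2.9718}) = 0.9513
P_2 = 1/(1+e^{-1.0354}) = 0.7380
L = P_1 × P_2 = 0.9513 × 0.7380 = 0.70201

0.7020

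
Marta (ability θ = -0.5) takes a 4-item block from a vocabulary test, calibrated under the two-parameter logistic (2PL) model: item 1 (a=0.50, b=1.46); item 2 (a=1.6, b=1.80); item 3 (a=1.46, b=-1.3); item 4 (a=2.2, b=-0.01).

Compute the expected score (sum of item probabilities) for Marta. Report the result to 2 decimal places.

1.31

P(θ) = 1 / (1 + exp(−a(θ − b)))
P_1 = 1/(1+e^{0.9800}) = 0.2729
P_2 = 1/(1+e^{3.6800}) = 0.0246
P_3 = 1/(1+e^{-1.1680}) = 0.7628
P_4 = 1/(1+e^{1.0780}) = 0.2539
E[score] = 0.2729 + 0.0246 + 0.7628 + 0.2539 = 1.3142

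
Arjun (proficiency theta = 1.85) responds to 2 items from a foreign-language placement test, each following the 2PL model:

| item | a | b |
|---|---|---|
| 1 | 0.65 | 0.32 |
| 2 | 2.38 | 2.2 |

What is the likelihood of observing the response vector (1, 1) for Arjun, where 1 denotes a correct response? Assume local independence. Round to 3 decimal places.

0.221

P(theta) = 1 / (1 + exp(−a(theta − b)))
P_1 = 1/(1+e^{-0.9945}) = 0.7300
P_2 = 1/(1+e^{0.8330}) = 0.3030
L = P_1 × P_2 = 0.7300 × 0.3030 = 0.22119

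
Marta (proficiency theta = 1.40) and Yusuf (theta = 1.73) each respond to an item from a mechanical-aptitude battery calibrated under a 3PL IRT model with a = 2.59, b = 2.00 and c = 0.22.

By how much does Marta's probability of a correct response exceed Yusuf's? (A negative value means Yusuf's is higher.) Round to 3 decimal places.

-0.123

P(theta) = c + (1 − c) · 1 / (1 + exp(−a(theta − b)))
P(Marta) = 0.3561  [exponent -1.5540]
P(Yusuf) = 0.4789  [exponent -0.6993]
Difference = 0.3561 − 0.4789 = -0.1228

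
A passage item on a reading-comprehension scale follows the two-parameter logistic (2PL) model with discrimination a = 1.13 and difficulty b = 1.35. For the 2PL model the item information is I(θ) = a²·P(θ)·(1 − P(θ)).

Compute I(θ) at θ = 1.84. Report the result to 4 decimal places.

P = 1/(1+e^{-0.5537}) = 0.6350
P(1−P) = 0.6350 × 0.3650 = 0.2318
I = a² × P(1−P) = 1.13² × 0.2318 = 0.29596

0.2960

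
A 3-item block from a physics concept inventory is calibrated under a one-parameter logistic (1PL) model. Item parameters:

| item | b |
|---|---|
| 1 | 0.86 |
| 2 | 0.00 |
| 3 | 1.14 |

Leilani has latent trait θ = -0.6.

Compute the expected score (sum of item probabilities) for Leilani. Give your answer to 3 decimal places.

0.692

P(θ) = 1 / (1 + exp(−(θ − b)))
P_1 = 1/(1+e^{1.4600}) = 0.1885
P_2 = 1/(1+e^{0.6000}) = 0.3543
P_3 = 1/(1+e^{1.7400}) = 0.1493
E[score] = 0.1885 + 0.3543 + 0.1493 = 0.6921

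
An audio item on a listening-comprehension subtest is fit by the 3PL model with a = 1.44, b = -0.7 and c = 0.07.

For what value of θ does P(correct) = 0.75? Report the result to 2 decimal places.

P(θ) = c + (1 − c) · 1 / (1 + exp(−a(θ − b)))
Remove guessing floor: (0.75 − 0.07)/(1 − 0.07) = 0.7312
logit = ln(0.7312/0.2688) = 1.0006
θ = b + logit/(a) = -0.7 + 1.0006/1.4400 = -0.0051

-0.01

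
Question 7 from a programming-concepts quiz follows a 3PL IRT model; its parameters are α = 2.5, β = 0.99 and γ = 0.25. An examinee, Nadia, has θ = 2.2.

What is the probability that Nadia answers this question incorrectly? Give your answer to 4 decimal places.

P(θ) = γ + (1 − γ) · 1 / (1 + exp(−α(θ − β)))
Exponent: 2.5 × (2.2 − 0.99) = 3.0250
1/(1 + e^{-3.0250}) = 0.9537
P = 0.25 + 0.75 × 0.9537 = 0.9653
P(incorrect) = 1 − 0.9653 = 0.0347

0.0347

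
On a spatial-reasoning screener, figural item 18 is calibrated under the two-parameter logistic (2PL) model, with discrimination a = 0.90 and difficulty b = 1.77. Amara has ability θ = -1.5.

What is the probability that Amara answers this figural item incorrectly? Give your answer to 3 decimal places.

P(θ) = 1 / (1 + exp(−a(θ − b)))
Exponent: 0.90 × (-1.5 − 1.77) = -2.9430
1/(1 + e^{2.9430}) = 0.0501
P(incorrect) = 1 − 0.0501 = 0.9499

0.950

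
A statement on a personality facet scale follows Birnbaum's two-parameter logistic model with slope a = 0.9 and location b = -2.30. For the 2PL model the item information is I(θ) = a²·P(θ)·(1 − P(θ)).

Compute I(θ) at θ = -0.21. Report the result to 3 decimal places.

0.093

P = 1/(1+e^{-1.8810}) = 0.8677
P(1−P) = 0.8677 × 0.1323 = 0.1148
I = a² × P(1−P) = 0.9² × 0.1148 = 0.09297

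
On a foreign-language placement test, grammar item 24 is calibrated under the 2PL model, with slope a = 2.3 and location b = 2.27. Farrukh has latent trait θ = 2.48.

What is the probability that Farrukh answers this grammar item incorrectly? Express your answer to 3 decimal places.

P(θ) = 1 / (1 + exp(−a(θ − b)))
Exponent: 2.3 × (2.48 − 2.27) = 0.4830
1/(1 + e^{-0.4830}) = 0.6185
P(incorrect) = 1 − 0.6185 = 0.3815

0.382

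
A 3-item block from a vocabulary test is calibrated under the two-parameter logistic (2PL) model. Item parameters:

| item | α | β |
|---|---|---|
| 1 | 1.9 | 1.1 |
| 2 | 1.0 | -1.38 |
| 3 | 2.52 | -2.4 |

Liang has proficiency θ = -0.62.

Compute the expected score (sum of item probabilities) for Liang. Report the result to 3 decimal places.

P(θ) = 1 / (1 + exp(−α(θ − β)))
P_1 = 1/(1+e^{3.2680}) = 0.0367
P_2 = 1/(1+e^{-0.7600}) = 0.6814
P_3 = 1/(1+e^{-4.4856}) = 0.9889
E[score] = 0.0367 + 0.6814 + 0.9889 = 1.7069

1.707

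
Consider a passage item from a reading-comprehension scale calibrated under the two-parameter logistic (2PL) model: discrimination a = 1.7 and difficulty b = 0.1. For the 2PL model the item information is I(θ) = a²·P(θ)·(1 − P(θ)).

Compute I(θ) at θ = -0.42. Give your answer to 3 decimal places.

0.598

P = 1/(1+e^{0.8840}) = 0.2923
P(1−P) = 0.2923 × 0.7077 = 0.2069
I = a² × P(1−P) = 1.7² × 0.2069 = 0.59789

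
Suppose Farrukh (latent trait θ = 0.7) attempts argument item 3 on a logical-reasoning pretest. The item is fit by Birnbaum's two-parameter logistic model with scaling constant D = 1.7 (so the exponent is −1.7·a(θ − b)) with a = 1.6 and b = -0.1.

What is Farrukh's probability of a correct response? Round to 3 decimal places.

0.898

P(θ) = 1 / (1 + exp(−D·a(θ − b)))
Exponent: 1.7 × 1.6 × (0.7 − (-0.1)) = 2.1760
1/(1 + e^{-2.1760}) = 0.8981
P = 0.8981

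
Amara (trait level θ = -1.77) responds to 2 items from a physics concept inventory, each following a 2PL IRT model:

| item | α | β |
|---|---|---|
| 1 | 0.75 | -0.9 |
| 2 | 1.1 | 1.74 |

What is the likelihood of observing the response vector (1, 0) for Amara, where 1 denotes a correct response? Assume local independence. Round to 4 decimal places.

0.3354

P(θ) = 1 / (1 + exp(−α(θ − β)))
P_1 = 1/(1+e^{0.6525}) = 0.3424
P_2 = 1/(1+e^{3.8610}) = 0.0206
L = P_1 × (1−P_2) = 0.3424 × 0.9794 = 0.33537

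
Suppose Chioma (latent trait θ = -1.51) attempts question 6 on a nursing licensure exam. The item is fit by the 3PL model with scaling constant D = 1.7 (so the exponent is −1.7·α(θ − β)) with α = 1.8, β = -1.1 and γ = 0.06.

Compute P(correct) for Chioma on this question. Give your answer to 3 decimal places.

0.269

P(θ) = γ + (1 − γ) · 1 / (1 + exp(−D·α(θ − β)))
Exponent: 1.7 × 1.8 × (-1.51 − (-1.1)) = -1.2546
1/(1 + e^{1.2546}) = 0.2219
P = 0.06 + 0.94 × 0.2219 = 0.2686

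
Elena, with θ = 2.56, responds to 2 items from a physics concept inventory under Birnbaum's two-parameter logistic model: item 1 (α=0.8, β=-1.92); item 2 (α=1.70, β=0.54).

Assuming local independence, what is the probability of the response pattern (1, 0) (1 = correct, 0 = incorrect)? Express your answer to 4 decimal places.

0.0304

P(θ) = 1 / (1 + exp(−α(θ − β)))
P_1 = 1/(1+e^{-3.5840}) = 0.9730
P_2 = 1/(1+e^{-3.4340}) = 0.9688
L = P_1 × (1−P_2) = 0.9730 × 0.0312 = 0.03041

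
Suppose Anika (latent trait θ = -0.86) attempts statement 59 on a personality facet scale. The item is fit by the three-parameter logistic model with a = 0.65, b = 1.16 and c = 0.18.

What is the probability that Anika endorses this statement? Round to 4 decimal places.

P(θ) = c + (1 − c) · 1 / (1 + exp(−a(θ − b)))
Exponent: 0.65 × (-0.86 − 1.16) = -1.3130
1/(1 + e^{1.3130}) = 0.2120
P = 0.18 + 0.82 × 0.2120 = 0.3538

0.3538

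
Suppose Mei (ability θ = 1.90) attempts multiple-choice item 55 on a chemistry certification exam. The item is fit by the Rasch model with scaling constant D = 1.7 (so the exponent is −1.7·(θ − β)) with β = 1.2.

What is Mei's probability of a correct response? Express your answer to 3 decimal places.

0.767

P(θ) = 1 / (1 + exp(−D·(θ − β)))
Exponent: 1.7 × (1.90 − 1.2) = 1.1900
1/(1 + e^{-1.1900}) = 0.7667
P = 0.7667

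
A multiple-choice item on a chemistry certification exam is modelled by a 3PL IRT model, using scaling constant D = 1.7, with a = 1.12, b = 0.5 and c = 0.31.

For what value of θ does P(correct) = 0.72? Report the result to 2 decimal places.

P(θ) = c + (1 − c) · 1 / (1 + exp(−D·a(θ − b)))
Remove guessing floor: (0.72 − 0.31)/(1 − 0.31) = 0.5942
logit = ln(0.5942/0.4058) = 0.3814
θ = b + logit/(1.7·a) = 0.5 + 0.3814/1.9040 = 0.7003

0.70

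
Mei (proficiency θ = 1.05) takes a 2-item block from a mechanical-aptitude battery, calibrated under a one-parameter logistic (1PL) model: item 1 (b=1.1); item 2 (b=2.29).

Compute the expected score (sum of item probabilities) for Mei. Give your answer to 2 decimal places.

0.71

P(θ) = 1 / (1 + exp(−(θ − b)))
P_1 = 1/(1+e^{0.0500}) = 0.4875
P_2 = 1/(1+e^{1.2400}) = 0.2244
E[score] = 0.4875 + 0.2244 = 0.7119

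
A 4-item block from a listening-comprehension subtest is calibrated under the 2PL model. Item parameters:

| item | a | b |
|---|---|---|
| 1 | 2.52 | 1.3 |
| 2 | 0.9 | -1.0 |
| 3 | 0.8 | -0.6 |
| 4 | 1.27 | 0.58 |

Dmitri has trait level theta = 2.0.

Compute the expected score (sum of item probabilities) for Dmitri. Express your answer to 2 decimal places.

P(theta) = 1 / (1 + exp(−a(theta − b)))
P_1 = 1/(1+e^{-1.7640}) = 0.8537
P_2 = 1/(1+e^{-2.7000}) = 0.9370
P_3 = 1/(1+e^{-2.0800}) = 0.8889
P_4 = 1/(1+e^{-1.8034}) = 0.8586
E[score] = 0.8537 + 0.9370 + 0.8889 + 0.8586 = 3.5382

3.54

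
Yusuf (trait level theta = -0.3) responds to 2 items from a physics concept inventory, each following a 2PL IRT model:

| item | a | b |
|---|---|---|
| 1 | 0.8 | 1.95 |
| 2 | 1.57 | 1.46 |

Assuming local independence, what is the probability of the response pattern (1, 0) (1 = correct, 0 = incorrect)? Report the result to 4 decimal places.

0.1334

P(theta) = 1 / (1 + exp(−a(theta − b)))
P_1 = 1/(1+e^{1.8000}) = 0.1419
P_2 = 1/(1+e^{2.7632}) = 0.0593
L = P_1 × (1−P_2) = 0.1419 × 0.9407 = 0.13343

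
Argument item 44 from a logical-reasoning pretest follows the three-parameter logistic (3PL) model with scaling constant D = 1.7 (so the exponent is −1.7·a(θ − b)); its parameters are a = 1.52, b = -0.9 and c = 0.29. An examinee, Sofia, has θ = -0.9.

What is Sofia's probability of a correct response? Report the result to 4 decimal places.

P(θ) = c + (1 − c) · 1 / (1 + exp(−D·a(θ − b)))
Exponent: 1.7 × 1.52 × (-0.9 − (-0.9)) = 0.0000
1/(1 + e^{0.0000}) = 0.5000
P = 0.29 + 0.71 × 0.5000 = 0.6450

0.6450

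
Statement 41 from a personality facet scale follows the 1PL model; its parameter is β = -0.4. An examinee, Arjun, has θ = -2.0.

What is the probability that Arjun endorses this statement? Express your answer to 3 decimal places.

0.168

P(θ) = 1 / (1 + exp(−(θ − β)))
Exponent: (-2.0 − (-0.4)) = -1.6000
1/(1 + e^{1.6000}) = 0.1680
P = 0.1680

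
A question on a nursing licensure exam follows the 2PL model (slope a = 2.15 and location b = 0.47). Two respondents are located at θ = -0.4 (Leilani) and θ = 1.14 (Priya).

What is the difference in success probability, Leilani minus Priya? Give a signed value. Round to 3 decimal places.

P(θ) = 1 / (1 + exp(−a(θ − b)))
P(Leilani) = 0.1335  [exponent -1.8705]
P(Priya) = 0.8085  [exponent 1.4405]
Difference = 0.1335 − 0.8085 = -0.6750

-0.675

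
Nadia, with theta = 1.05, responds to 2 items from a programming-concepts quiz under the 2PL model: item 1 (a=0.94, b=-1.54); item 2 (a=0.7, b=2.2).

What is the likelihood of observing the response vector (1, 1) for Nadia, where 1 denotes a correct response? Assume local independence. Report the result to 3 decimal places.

0.284

P(theta) = 1 / (1 + exp(−a(theta − b)))
P_1 = 1/(1+e^{-2.4346}) = 0.9194
P_2 = 1/(1+e^{0.8050}) = 0.3090
L = P_1 × P_2 = 0.9194 × 0.3090 = 0.28406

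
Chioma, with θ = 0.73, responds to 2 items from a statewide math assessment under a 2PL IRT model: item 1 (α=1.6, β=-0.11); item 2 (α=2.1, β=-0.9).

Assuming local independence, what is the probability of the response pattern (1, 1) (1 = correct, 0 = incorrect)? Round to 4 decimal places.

0.7681

P(θ) = 1 / (1 + exp(−α(θ − β)))
P_1 = 1/(1+e^{-1.3440}) = 0.7931
P_2 = 1/(1+e^{-3.4230}) = 0.9684
L = P_1 × P_2 = 0.7931 × 0.9684 = 0.76810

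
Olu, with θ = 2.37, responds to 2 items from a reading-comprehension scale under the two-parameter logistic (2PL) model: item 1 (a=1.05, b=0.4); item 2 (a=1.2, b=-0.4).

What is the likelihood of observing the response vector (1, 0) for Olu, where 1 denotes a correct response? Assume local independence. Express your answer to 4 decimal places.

0.0309

P(θ) = 1 / (1 + exp(−a(θ − b)))
P_1 = 1/(1+e^{-2.0685}) = 0.8878
P_2 = 1/(1+e^{-3.3240}) = 0.9652
L = P_1 × (1−P_2) = 0.8878 × 0.0348 = 0.03086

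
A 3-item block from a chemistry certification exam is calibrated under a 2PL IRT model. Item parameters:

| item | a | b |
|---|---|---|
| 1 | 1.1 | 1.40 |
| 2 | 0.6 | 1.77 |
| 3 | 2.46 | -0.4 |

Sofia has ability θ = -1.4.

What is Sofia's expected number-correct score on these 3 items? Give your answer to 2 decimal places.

0.25

P(θ) = 1 / (1 + exp(−a(θ − b)))
P_1 = 1/(1+e^{3.0800}) = 0.0439
P_2 = 1/(1+e^{1.9020}) = 0.1299
P_3 = 1/(1+e^{2.4600}) = 0.0787
E[score] = 0.0439 + 0.1299 + 0.0787 = 0.2525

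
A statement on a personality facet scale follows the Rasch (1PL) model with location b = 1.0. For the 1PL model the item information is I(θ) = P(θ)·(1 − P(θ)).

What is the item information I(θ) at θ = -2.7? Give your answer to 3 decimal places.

P = 1/(1+e^{3.7000}) = 0.0241
P(1−P) = 0.0241 × 0.9759 = 0.0235
I = P(1−P) = 0.02354

0.024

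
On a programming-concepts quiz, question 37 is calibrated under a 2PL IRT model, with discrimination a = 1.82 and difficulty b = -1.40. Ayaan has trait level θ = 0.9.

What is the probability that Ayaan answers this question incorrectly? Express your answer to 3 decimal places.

0.015

P(θ) = 1 / (1 + exp(−a(θ − b)))
Exponent: 1.82 × (0.9 − (-1.40)) = 4.1860
1/(1 + e^{-4.1860}) = 0.9850
P(incorrect) = 1 − 0.9850 = 0.0150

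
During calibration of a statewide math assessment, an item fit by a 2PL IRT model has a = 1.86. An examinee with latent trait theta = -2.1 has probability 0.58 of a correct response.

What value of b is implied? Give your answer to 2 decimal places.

P(theta) = 1 / (1 + exp(−a(theta − b)))
logit(0.58) = ln(0.58/0.42) = 0.3228
b = theta − logit/(a) = -2.1 − 0.3228/1.8600 = -2.2735

-2.27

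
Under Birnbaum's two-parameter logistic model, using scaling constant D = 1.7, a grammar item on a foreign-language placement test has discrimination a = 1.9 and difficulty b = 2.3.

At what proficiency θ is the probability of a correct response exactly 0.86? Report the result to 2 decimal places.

P(θ) = 1 / (1 + exp(−D·a(θ − b)))
logit = ln(0.8600/0.1400) = 1.8153
θ = b + logit/(1.7·a) = 2.3 + 1.8153/3.2300 = 2.8620

2.86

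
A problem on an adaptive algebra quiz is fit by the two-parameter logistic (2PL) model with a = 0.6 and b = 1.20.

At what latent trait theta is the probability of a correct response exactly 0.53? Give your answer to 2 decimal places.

1.40

P(theta) = 1 / (1 + exp(−a(theta − b)))
logit = ln(0.5300/0.4700) = 0.1201
theta = b + logit/(a) = 1.20 + 0.1201/0.6000 = 1.4002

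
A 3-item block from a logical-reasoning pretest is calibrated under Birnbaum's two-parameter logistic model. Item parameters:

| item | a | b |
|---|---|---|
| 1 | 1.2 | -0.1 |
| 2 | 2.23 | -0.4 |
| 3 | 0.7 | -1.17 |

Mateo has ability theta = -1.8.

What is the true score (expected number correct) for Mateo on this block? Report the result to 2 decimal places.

P(theta) = 1 / (1 + exp(−a(theta − b)))
P_1 = 1/(1+e^{2.0400}) = 0.1151
P_2 = 1/(1+e^{3.1220}) = 0.0422
P_3 = 1/(1+e^{0.4410}) = 0.3915
E[score] = 0.1151 + 0.0422 + 0.3915 = 0.5488

0.55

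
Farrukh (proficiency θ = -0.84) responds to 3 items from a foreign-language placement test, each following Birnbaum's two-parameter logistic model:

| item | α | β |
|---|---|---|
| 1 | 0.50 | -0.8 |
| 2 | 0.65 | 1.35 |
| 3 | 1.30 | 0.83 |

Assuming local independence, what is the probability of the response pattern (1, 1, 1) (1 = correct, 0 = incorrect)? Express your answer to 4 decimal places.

P(θ) = 1 / (1 + exp(−α(θ − β)))
P_1 = 1/(1+e^{0.0200}) = 0.4950
P_2 = 1/(1+e^{1.4235}) = 0.1941
P_3 = 1/(1+e^{2.1710}) = 0.1024
L = P_1 × P_2 × P_3 = 0.4950 × 0.1941 × 0.1024 = 0.00984

0.0098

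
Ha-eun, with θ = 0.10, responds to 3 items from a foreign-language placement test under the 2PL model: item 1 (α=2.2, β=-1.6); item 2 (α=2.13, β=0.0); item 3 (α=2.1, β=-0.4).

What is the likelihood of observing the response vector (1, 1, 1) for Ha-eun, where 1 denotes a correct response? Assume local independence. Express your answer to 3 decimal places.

P(θ) = 1 / (1 + exp(−α(θ − β)))
P_1 = 1/(1+e^{-3.7400}) = 0.9768
P_2 = 1/(1+e^{-0.2130}) = 0.5530
P_3 = 1/(1+e^{-1.0500}) = 0.7408
L = P_1 × P_2 × P_3 = 0.9768 × 0.5530 × 0.7408 = 0.40018

0.400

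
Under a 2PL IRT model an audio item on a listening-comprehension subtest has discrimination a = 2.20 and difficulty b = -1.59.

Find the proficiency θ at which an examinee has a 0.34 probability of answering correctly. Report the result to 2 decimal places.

P(θ) = 1 / (1 + exp(−a(θ − b)))
logit = ln(0.3400/0.6600) = -0.6633
θ = b + logit/(a) = -1.59 + (-0.6633)/2.2000 = -1.8915

-1.89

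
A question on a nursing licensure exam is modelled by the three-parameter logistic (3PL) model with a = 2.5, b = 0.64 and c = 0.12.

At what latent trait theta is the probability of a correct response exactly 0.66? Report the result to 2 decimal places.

P(theta) = c + (1 − c) · 1 / (1 + exp(−a(theta − b)))
Remove guessing floor: (0.66 − 0.12)/(1 − 0.12) = 0.6136
logit = ln(0.6136/0.3864) = 0.4626
theta = b + logit/(a) = 0.64 + 0.4626/2.5000 = 0.8250

0.83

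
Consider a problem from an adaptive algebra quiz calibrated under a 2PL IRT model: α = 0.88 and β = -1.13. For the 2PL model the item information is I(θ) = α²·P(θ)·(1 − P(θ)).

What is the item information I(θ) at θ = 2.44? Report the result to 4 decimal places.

0.0307

P = 1/(1+e^{-3.1416}) = 0.9586
P(1−P) = 0.9586 × 0.0414 = 0.0397
I = α² × P(1−P) = 0.88² × 0.0397 = 0.03075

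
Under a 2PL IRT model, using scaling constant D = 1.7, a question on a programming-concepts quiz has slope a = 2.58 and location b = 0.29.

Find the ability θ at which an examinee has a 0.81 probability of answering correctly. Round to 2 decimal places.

P(θ) = 1 / (1 + exp(−D·a(θ − b)))
logit = ln(0.8100/0.1900) = 1.4500
θ = b + logit/(1.7·a) = 0.29 + 1.4500/4.3860 = 0.6206

0.62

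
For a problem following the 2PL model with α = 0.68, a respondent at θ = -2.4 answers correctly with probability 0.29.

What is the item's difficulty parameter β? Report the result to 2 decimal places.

-1.08

P(θ) = 1 / (1 + exp(−α(θ − β)))
logit(0.29) = ln(0.29/0.71) = -0.8954
β = θ − logit/(α) = -2.4 − (-0.8954)/0.6800 = -1.0833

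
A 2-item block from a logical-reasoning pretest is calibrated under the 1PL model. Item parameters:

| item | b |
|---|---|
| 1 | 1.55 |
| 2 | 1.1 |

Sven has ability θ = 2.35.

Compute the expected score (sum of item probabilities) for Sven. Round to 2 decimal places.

P(θ) = 1 / (1 + exp(−(θ − b)))
P_1 = 1/(1+e^{-0.8000}) = 0.6900
P_2 = 1/(1+e^{-1.2500}) = 0.7773
E[score] = 0.6900 + 0.7773 = 1.4673

1.47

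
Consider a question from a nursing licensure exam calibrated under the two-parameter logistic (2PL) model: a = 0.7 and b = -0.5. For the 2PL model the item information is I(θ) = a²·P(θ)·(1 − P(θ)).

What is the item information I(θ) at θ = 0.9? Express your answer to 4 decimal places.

P = 1/(1+e^{-0.9800}) = 0.7271
P(1−P) = 0.7271 × 0.2729 = 0.1984
I = a² × P(1−P) = 0.7² × 0.1984 = 0.09723

0.0972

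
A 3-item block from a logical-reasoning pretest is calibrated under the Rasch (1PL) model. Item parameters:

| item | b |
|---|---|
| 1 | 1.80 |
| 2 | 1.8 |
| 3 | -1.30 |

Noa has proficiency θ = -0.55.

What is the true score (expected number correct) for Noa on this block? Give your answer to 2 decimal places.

P(θ) = 1 / (1 + exp(−(θ − b)))
P_1 = 1/(1+e^{2.3500}) = 0.0871
P_2 = 1/(1+e^{2.3500}) = 0.0871
P_3 = 1/(1+e^{-0.7500}) = 0.6792
E[score] = 0.0871 + 0.0871 + 0.6792 = 0.8533

0.85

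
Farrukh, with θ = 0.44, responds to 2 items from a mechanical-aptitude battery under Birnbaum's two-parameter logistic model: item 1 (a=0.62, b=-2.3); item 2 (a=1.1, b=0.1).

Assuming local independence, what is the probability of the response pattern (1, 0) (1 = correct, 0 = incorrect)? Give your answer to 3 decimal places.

P(θ) = 1 / (1 + exp(−a(θ − b)))
P_1 = 1/(1+e^{-1.6988}) = 0.8454
P_2 = 1/(1+e^{-0.3740}) = 0.5924
L = P_1 × (1−P_2) = 0.8454 × 0.4076 = 0.34455

0.345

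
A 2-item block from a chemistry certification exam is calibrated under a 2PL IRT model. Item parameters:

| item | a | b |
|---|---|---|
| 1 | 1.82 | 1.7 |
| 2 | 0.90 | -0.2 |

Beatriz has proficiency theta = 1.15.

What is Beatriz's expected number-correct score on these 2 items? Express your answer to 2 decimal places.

1.04

P(theta) = 1 / (1 + exp(−a(theta − b)))
P_1 = 1/(1+e^{1.0010}) = 0.2687
P_2 = 1/(1+e^{-1.2150}) = 0.7712
E[score] = 0.2687 + 0.7712 = 1.0399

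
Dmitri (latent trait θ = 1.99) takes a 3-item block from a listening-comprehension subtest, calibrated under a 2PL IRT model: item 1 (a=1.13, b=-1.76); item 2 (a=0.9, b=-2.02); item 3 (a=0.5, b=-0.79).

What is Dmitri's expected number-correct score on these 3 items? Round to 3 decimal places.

2.760

P(θ) = 1 / (1 + exp(−a(θ − b)))
P_1 = 1/(1+e^{-4.2375}) = 0.9858
P_2 = 1/(1+e^{-3.6090}) = 0.9736
P_3 = 1/(1+e^{-1.3900}) = 0.8006
E[score] = 0.9858 + 0.9736 + 0.8006 = 2.7600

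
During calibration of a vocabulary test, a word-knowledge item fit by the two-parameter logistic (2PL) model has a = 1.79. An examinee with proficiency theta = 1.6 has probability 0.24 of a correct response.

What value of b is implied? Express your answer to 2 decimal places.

P(theta) = 1 / (1 + exp(−a(theta − b)))
logit(0.24) = ln(0.24/0.76) = -1.1527
b = theta − logit/(a) = 1.6 − (-1.1527)/1.7900 = 2.2440

2.24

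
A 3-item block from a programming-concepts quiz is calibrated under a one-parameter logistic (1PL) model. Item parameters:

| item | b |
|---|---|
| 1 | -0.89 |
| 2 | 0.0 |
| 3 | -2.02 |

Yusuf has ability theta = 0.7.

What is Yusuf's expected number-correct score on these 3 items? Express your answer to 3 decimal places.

P(theta) = 1 / (1 + exp(−(theta − b)))
P_1 = 1/(1+e^{-1.5900}) = 0.8306
P_2 = 1/(1+e^{-0.7000}) = 0.6682
P_3 = 1/(1+e^{-2.7200}) = 0.9382
E[score] = 0.8306 + 0.6682 + 0.9382 = 2.4370

2.437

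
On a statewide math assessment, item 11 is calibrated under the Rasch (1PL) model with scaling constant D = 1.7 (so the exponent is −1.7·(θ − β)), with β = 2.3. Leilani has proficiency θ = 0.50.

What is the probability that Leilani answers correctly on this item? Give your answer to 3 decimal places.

P(θ) = 1 / (1 + exp(−D·(θ − β)))
Exponent: 1.7 × (0.50 − 2.3) = -3.0600
1/(1 + e^{3.0600}) = 0.0448
P = 0.0448

0.045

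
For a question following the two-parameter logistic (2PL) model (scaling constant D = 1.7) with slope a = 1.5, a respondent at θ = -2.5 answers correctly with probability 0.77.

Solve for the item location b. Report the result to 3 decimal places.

-2.974

P(θ) = 1 / (1 + exp(−D·a(θ − b)))
logit(0.77) = ln(0.77/0.23) = 1.2083
b = θ − logit/(1.7·a) = -2.5 − 1.2083/2.5500 = -2.9738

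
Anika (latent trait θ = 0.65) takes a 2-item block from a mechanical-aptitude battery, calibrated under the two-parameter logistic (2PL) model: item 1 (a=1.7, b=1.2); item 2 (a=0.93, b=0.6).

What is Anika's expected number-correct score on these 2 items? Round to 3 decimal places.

P(θ) = 1 / (1 + exp(−a(θ − b)))
P_1 = 1/(1+e^{0.9350}) = 0.2819
P_2 = 1/(1+e^{-0.0465}) = 0.5116
E[score] = 0.2819 + 0.5116 = 0.7935

0.794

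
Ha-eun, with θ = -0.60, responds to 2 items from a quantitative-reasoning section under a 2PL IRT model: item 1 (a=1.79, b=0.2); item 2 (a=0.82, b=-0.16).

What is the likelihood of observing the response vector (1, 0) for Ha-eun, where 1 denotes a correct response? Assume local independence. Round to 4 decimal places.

0.1136

P(θ) = 1 / (1 + exp(−a(θ − b)))
P_1 = 1/(1+e^{1.4320}) = 0.1928
P_2 = 1/(1+e^{0.3608}) = 0.4108
L = P_1 × (1−P_2) = 0.1928 × 0.5892 = 0.11360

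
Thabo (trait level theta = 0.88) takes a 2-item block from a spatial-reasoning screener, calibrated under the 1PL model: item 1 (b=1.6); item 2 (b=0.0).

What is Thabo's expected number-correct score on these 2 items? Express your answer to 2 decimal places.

P(theta) = 1 / (1 + exp(−(theta − b)))
P_1 = 1/(1+e^{0.7200}) = 0.3274
P_2 = 1/(1+e^{-0.8800}) = 0.7068
E[score] = 0.3274 + 0.7068 = 1.0342

1.03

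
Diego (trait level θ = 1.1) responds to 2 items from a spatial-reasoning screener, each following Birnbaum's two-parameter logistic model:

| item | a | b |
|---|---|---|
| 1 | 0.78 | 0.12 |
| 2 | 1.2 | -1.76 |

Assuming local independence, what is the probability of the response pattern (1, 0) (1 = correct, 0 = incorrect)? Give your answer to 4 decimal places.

0.0214

P(θ) = 1 / (1 + exp(−a(θ − b)))
P_1 = 1/(1+e^{-0.7644}) = 0.6823
P_2 = 1/(1+e^{-3.4320}) = 0.9687
L = P_1 × (1−P_2) = 0.6823 × 0.0313 = 0.02136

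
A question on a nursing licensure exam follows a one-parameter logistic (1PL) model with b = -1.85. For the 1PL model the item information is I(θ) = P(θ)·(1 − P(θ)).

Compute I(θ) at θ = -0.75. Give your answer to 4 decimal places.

P = 1/(1+e^{-1.1000}) = 0.7503
P(1−P) = 0.7503 × 0.2497 = 0.1874
I = P(1−P) = 0.18737

0.1874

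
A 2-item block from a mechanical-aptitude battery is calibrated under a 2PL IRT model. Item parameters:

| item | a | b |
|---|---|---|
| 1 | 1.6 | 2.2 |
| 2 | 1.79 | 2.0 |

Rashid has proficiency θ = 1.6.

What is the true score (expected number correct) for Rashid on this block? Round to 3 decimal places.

0.605

P(θ) = 1 / (1 + exp(−a(θ − b)))
P_1 = 1/(1+e^{0.9600}) = 0.2769
P_2 = 1/(1+e^{0.7160}) = 0.3283
E[score] = 0.2769 + 0.3283 = 0.6052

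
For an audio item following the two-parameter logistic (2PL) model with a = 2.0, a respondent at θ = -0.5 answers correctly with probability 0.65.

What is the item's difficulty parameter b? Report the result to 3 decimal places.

-0.810

P(θ) = 1 / (1 + exp(−a(θ − b)))
logit(0.65) = ln(0.65/0.35) = 0.6190
b = θ − logit/(a) = -0.5 − 0.6190/2.0000 = -0.8095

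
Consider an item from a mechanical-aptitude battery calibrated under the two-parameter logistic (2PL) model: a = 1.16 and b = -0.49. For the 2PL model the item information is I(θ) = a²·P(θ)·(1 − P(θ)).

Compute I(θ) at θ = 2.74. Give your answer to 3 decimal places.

0.030

P = 1/(1+e^{-3.7468}) = 0.9770
P(1−P) = 0.9770 × 0.0230 = 0.0225
I = a² × P(1−P) = 1.16² × 0.0225 = 0.03030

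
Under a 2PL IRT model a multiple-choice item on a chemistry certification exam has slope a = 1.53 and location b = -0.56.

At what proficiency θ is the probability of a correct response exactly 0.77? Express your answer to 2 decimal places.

0.23

P(θ) = 1 / (1 + exp(−a(θ − b)))
logit = ln(0.7700/0.2300) = 1.2083
θ = b + logit/(a) = -0.56 + 1.2083/1.5300 = 0.2297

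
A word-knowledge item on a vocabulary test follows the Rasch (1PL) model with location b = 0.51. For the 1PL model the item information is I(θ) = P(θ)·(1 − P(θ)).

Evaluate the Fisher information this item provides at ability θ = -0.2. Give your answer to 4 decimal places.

P = 1/(1+e^{0.7100}) = 0.3296
P(1−P) = 0.3296 × 0.6704 = 0.2210
I = P(1−P) = 0.22096

0.2210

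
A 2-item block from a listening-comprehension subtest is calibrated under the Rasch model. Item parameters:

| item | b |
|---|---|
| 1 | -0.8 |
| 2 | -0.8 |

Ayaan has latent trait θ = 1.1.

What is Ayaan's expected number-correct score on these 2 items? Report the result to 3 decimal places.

1.740

P(θ) = 1 / (1 + exp(−(θ − b)))
P_1 = 1/(1+e^{-1.9000}) = 0.8699
P_2 = 1/(1+e^{-1.9000}) = 0.8699
E[score] = 0.8699 + 0.8699 = 1.7398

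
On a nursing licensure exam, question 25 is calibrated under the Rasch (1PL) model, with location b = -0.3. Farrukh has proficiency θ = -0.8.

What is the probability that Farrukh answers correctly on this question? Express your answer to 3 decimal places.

0.378

P(θ) = 1 / (1 + exp(−(θ − b)))
Exponent: (-0.8 − (-0.3)) = -0.5000
1/(1 + e^{0.5000}) = 0.3775
P = 0.3775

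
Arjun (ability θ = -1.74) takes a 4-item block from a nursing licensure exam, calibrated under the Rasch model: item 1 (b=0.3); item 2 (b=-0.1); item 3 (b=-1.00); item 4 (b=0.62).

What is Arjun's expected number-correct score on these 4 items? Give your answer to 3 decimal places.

P(θ) = 1 / (1 + exp(−(θ − b)))
P_1 = 1/(1+e^{2.0400}) = 0.1151
P_2 = 1/(1+e^{1.6400}) = 0.1625
P_3 = 1/(1+e^{0.7400}) = 0.3230
P_4 = 1/(1+e^{2.3600}) = 0.0863
E[score] = 0.1151 + 0.1625 + 0.3230 + 0.0863 = 0.6868

0.687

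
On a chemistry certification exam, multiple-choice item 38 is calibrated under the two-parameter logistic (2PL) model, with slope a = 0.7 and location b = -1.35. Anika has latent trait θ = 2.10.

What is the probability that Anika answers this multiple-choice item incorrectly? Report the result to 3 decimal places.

0.082

P(θ) = 1 / (1 + exp(−a(θ − b)))
Exponent: 0.7 × (2.10 − (-1.35)) = 2.4150
1/(1 + e^{-2.4150}) = 0.9180
P(incorrect) = 1 − 0.9180 = 0.0820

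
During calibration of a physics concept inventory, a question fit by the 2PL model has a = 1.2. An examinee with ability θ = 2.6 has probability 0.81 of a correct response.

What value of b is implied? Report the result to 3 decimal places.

P(θ) = 1 / (1 + exp(−a(θ − b)))
logit(0.81) = ln(0.81/0.19) = 1.4500
b = θ − logit/(a) = 2.6 − 1.4500/1.2000 = 1.3917

1.392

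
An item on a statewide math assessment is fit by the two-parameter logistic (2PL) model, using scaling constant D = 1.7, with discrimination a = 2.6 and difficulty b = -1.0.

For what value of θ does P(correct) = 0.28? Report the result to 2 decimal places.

P(θ) = 1 / (1 + exp(−D·a(θ − b)))
logit = ln(0.2800/0.7200) = -0.9445
θ = b + logit/(1.7·a) = -1.0 + (-0.9445)/4.4200 = -1.2137

-1.21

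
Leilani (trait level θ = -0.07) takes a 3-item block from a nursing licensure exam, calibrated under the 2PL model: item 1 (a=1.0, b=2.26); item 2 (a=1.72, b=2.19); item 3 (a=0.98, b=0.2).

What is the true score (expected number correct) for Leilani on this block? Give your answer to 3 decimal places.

0.543

P(θ) = 1 / (1 + exp(−a(θ − b)))
P_1 = 1/(1+e^{2.3300}) = 0.0887
P_2 = 1/(1+e^{3.8872}) = 0.0201
P_3 = 1/(1+e^{0.2646}) = 0.4342
E[score] = 0.0887 + 0.0201 + 0.4342 = 0.5430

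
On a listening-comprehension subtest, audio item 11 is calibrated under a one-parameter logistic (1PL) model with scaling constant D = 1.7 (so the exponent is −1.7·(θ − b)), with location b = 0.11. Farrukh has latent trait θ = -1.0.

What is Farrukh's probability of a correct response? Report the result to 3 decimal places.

P(θ) = 1 / (1 + exp(−D·(θ − b)))
Exponent: 1.7 × (-1.0 − 0.11) = -1.8870
1/(1 + e^{1.8870}) = 0.1316
P = 0.1316

0.132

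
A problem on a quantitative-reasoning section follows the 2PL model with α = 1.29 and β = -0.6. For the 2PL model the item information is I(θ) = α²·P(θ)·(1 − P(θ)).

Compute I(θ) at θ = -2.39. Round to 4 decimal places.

P = 1/(1+e^{2.3091}) = 0.0904
P(1−P) = 0.0904 × 0.9096 = 0.0822
I = α² × P(1−P) = 1.29² × 0.0822 = 0.13680

0.1368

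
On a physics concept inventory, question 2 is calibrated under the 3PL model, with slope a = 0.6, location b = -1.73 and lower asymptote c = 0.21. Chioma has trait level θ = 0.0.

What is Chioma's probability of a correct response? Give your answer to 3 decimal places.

P(θ) = c + (1 − c) · 1 / (1 + exp(−a(θ − b)))
Exponent: 0.6 × (0.0 − (-1.73)) = 1.0380
1/(1 + e^{-1.0380}) = 0.7385
P = 0.21 + 0.79 × 0.7385 = 0.7934

0.793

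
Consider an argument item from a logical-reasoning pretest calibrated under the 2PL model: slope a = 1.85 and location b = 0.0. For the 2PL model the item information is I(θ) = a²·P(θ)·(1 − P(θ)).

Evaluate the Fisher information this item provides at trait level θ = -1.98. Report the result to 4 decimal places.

P = 1/(1+e^{3.6630}) = 0.0250
P(1−P) = 0.0250 × 0.9750 = 0.0244
I = a² × P(1−P) = 1.85² × 0.0244 = 0.08347

0.0835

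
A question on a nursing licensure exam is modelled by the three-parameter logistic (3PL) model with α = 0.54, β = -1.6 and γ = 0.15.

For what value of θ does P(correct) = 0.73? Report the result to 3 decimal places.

-0.184

P(θ) = γ + (1 − γ) · 1 / (1 + exp(−α(θ − β)))
Remove guessing floor: (0.73 − 0.15)/(1 − 0.15) = 0.6824
logit = ln(0.6824/0.3176) = 0.7646
θ = β + logit/(α) = -1.6 + 0.7646/0.5400 = -0.1841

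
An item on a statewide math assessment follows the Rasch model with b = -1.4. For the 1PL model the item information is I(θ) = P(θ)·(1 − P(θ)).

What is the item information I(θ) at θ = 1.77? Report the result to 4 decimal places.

0.0387

P = 1/(1+e^{-3.1700}) = 0.9597
P(1−P) = 0.9597 × 0.0403 = 0.0387
I = P(1−P) = 0.03869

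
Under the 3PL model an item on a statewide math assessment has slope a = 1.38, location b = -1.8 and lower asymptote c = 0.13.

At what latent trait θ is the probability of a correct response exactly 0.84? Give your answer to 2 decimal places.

P(θ) = c + (1 − c) · 1 / (1 + exp(−a(θ − b)))
Remove guessing floor: (0.84 − 0.13)/(1 − 0.13) = 0.8161
logit = ln(0.8161/0.1839) = 1.4901
θ = b + logit/(a) = -1.8 + 1.4901/1.3800 = -0.7202

-0.72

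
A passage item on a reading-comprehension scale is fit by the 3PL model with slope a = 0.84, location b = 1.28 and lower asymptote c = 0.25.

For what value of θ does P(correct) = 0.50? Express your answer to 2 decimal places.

0.45

P(θ) = c + (1 − c) · 1 / (1 + exp(−a(θ − b)))
Remove guessing floor: (0.50 − 0.25)/(1 − 0.25) = 0.3333
logit = ln(0.3333/0.6667) = -0.6931
θ = b + logit/(a) = 1.28 + (-0.6931)/0.8400 = 0.4548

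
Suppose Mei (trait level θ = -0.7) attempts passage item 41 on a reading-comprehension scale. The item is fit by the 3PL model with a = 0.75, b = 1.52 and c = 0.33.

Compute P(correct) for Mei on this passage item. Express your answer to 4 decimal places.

P(θ) = c + (1 − c) · 1 / (1 + exp(−a(θ − b)))
Exponent: 0.75 × (-0.7 − 1.52) = -1.6650
1/(1 + e^{1.6650}) = 0.1591
P = 0.33 + 0.67 × 0.1591 = 0.4366

0.4366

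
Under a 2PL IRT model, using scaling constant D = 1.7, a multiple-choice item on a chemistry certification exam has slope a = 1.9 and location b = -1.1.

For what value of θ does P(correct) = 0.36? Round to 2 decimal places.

-1.28

P(θ) = 1 / (1 + exp(−D·a(θ − b)))
logit = ln(0.3600/0.6400) = -0.5754
θ = b + logit/(1.7·a) = -1.1 + (-0.5754)/3.2300 = -1.2781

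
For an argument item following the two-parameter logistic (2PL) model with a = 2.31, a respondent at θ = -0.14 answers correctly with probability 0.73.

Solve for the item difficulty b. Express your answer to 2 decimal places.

-0.57

P(θ) = 1 / (1 + exp(−a(θ − b)))
logit(0.73) = ln(0.73/0.27) = 0.9946
b = θ − logit/(a) = -0.14 − 0.9946/2.3100 = -0.5706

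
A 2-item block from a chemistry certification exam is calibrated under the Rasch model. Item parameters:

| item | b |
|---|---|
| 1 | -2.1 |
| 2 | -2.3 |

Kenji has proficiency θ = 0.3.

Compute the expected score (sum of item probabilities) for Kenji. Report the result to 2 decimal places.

1.85

P(θ) = 1 / (1 + exp(−(θ − b)))
P_1 = 1/(1+e^{-2.4000}) = 0.9168
P_2 = 1/(1+e^{-2.6000}) = 0.9309
E[score] = 0.9168 + 0.9309 = 1.8477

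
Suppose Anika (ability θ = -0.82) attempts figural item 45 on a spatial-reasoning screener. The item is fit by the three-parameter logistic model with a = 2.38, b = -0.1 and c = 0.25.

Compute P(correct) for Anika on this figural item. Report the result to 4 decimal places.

0.3645

P(θ) = c + (1 − c) · 1 / (1 + exp(−a(θ − b)))
Exponent: 2.38 × (-0.82 − (-0.1)) = -1.7136
1/(1 + e^{1.7136}) = 0.1527
P = 0.25 + 0.75 × 0.1527 = 0.3645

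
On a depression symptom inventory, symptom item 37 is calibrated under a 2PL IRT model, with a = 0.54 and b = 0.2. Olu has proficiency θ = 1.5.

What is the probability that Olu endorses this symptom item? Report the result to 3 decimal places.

0.669

P(θ) = 1 / (1 + exp(−a(θ − b)))
Exponent: 0.54 × (1.5 − 0.2) = 0.7020
1/(1 + e^{-0.7020}) = 0.6686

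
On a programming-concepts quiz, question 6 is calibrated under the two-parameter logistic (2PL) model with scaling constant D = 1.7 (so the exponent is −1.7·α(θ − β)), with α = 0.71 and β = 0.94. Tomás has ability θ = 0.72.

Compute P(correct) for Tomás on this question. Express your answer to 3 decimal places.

0.434

P(θ) = 1 / (1 + exp(−D·α(θ − β)))
Exponent: 1.7 × 0.71 × (0.72 − 0.94) = -0.2655
1/(1 + e^{0.2655}) = 0.4340
P = 0.4340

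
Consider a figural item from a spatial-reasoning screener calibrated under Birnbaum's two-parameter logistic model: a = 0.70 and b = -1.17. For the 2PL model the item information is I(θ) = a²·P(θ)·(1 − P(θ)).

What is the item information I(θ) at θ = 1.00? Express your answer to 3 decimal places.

0.072

P = 1/(1+e^{-1.5190}) = 0.8204
P(1−P) = 0.8204 × 0.1796 = 0.1473
I = a² × P(1−P) = 0.70² × 0.1473 = 0.07220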